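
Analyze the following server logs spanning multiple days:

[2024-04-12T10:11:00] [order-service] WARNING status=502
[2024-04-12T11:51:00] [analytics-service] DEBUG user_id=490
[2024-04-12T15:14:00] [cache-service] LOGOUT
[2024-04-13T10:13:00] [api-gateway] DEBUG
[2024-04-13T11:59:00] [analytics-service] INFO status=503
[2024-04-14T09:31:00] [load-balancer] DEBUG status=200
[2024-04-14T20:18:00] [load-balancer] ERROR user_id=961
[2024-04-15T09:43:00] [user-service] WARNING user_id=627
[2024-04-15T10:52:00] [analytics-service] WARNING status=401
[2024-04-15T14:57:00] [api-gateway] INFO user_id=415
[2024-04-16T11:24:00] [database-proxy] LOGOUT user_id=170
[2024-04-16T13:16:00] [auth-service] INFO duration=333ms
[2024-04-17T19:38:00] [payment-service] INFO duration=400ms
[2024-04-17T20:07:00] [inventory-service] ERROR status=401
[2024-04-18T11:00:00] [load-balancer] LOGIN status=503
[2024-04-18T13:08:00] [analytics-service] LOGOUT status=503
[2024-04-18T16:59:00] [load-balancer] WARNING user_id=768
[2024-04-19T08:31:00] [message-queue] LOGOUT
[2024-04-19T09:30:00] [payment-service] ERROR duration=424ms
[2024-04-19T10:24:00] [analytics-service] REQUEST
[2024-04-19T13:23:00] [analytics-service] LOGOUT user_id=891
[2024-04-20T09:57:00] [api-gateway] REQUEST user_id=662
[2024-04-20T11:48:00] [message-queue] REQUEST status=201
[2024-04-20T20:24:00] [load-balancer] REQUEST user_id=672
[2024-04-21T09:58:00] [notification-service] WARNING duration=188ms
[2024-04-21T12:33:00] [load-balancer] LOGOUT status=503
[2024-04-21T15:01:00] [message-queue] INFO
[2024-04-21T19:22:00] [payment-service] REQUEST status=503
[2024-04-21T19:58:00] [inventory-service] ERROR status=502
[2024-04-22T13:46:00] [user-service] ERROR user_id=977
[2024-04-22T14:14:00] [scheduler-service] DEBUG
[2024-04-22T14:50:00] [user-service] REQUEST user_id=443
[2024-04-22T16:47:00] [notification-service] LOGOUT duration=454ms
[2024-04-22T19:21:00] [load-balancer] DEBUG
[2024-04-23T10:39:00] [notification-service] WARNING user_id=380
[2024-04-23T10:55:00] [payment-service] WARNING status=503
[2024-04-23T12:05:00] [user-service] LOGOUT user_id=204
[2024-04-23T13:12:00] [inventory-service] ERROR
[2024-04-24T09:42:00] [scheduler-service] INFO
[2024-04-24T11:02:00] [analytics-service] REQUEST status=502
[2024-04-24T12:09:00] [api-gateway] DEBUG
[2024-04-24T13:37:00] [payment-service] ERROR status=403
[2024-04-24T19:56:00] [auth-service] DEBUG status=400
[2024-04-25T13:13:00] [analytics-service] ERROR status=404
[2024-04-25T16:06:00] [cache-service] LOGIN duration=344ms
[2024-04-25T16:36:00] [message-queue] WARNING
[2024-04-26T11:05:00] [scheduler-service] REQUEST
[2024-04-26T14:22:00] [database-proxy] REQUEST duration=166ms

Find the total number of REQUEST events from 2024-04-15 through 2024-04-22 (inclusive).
6

To filter by date range:

1. Date range: 2024-04-15 through 2024-04-22, both dates inclusive
2. Filter for REQUEST events whose date falls in this range
3. Count matching events: 6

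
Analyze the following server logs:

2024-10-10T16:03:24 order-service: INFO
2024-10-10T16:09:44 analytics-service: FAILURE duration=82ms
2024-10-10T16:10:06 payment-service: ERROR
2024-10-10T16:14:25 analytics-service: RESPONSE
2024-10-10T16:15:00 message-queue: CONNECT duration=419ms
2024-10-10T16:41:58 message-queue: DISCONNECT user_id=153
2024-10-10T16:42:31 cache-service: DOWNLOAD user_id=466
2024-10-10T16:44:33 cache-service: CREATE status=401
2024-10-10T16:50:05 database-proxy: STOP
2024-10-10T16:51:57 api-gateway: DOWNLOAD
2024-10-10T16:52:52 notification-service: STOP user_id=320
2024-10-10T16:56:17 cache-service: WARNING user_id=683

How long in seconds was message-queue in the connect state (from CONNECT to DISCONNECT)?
1618

To calculate state duration:

1. Find CONNECT event for message-queue: 2024-10-10T16:15:00
2. Find DISCONNECT event for message-queue: 2024-10-10T16:41:58
3. Calculate duration: 2024-10-10T16:41:58 - 2024-10-10T16:15:00 = 1618 seconds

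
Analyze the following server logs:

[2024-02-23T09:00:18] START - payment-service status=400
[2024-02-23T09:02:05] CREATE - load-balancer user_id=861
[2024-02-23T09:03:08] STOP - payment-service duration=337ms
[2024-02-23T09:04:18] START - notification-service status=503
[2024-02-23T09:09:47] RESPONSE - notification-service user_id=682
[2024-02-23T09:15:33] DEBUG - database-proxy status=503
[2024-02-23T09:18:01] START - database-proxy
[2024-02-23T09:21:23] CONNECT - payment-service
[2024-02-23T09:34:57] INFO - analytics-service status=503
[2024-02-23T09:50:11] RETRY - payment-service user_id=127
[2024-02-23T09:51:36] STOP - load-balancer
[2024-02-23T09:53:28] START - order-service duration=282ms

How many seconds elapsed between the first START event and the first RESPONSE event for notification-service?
329

To find the time between events:

1. Locate the first START event for notification-service: 2024-02-23T09:04:18
2. Locate the first RESPONSE event for notification-service: 2024-02-23T09:09:47
3. Calculate the difference: 2024-02-23T09:09:47 - 2024-02-23T09:04:18 = 329 seconds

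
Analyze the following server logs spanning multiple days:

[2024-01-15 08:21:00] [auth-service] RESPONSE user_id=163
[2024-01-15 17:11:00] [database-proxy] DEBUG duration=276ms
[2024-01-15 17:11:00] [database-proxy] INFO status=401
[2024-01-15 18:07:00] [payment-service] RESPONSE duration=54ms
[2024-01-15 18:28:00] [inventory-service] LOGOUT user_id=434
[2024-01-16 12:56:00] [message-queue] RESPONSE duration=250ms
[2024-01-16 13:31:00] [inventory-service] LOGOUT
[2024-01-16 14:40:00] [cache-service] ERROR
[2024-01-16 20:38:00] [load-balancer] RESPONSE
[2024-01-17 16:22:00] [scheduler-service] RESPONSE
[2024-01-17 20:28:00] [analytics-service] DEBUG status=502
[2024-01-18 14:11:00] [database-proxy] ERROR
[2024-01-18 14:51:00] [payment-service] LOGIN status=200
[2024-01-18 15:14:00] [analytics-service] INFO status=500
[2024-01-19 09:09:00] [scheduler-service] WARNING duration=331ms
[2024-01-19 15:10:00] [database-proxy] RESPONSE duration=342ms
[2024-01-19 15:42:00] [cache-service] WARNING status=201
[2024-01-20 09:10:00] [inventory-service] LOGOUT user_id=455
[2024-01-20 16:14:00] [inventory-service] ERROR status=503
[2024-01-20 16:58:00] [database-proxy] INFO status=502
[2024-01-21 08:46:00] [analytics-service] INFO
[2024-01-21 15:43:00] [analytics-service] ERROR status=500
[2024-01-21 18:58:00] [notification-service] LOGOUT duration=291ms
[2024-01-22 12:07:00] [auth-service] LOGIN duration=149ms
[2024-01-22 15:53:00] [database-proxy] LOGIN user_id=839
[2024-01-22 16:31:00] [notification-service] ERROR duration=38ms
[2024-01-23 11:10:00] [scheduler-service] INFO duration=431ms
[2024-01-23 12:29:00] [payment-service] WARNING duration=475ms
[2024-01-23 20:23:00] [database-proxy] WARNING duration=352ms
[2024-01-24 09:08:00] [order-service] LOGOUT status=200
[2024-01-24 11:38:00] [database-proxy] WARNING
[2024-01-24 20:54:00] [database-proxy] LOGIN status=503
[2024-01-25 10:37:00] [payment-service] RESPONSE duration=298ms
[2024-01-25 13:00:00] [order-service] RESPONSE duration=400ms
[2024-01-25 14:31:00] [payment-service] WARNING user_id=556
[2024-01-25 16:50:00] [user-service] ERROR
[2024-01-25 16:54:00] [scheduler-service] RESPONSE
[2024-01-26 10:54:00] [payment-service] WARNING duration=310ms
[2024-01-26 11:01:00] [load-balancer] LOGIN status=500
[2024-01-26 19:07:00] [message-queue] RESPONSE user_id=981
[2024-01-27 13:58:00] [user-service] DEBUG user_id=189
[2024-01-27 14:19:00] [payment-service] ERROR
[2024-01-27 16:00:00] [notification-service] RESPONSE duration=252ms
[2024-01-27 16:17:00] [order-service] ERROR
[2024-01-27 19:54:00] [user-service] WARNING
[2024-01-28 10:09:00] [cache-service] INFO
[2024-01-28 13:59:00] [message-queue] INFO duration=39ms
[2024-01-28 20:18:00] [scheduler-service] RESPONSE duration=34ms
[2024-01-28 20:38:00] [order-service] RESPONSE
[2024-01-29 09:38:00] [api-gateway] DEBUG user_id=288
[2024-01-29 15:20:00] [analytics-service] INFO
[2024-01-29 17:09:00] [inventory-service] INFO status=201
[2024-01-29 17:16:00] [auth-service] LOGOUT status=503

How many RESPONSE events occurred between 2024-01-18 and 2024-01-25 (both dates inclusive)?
4

To filter by date range:

1. Date range: 2024-01-18 through 2024-01-25, both dates inclusive
2. Filter for RESPONSE events whose date falls in this range
3. Count matching events: 4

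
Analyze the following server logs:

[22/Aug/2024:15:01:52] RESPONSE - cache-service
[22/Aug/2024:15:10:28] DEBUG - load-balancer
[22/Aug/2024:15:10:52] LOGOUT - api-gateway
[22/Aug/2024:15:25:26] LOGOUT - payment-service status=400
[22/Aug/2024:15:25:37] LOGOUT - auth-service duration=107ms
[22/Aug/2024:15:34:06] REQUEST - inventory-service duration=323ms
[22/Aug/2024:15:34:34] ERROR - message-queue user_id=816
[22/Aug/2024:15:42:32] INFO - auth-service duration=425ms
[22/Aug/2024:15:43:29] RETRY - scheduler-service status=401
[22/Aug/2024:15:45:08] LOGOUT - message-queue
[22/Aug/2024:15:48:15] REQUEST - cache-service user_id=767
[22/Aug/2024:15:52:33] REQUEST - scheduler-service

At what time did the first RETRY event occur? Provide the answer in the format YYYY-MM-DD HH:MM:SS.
2024-08-22 15:43:29

To find the first event:

1. Filter for all RETRY events
2. Sort by timestamp
3. Select the first one
4. Timestamp: 2024-08-22 15:43:29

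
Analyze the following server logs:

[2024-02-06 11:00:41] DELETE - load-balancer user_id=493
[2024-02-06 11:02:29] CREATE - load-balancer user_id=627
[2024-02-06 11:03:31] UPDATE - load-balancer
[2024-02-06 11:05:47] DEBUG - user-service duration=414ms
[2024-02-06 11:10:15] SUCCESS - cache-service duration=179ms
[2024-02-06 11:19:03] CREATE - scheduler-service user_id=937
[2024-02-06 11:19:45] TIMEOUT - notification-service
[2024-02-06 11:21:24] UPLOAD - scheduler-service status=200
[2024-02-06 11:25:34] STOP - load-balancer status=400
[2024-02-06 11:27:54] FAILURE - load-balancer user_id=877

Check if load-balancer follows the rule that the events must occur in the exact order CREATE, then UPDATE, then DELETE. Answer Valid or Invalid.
Invalid

To validate ordering:

1. Required order: CREATE → UPDATE → DELETE
2. Rule: the events must occur in the exact order CREATE, then UPDATE, then DELETE
3. Check actual order of events for load-balancer
4. Result: Invalid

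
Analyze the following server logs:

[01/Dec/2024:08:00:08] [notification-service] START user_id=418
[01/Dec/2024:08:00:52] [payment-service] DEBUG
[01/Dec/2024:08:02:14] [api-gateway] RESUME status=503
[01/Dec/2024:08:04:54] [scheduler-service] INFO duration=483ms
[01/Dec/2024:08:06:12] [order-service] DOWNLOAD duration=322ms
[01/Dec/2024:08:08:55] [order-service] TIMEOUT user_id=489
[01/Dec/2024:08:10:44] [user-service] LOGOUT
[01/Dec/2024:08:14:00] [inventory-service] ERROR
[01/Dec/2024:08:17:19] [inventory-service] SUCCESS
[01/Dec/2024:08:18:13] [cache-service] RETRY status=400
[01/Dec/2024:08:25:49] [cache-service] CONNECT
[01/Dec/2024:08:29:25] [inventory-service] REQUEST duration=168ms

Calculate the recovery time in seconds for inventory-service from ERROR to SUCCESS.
199

To calculate recovery time:

1. Find ERROR event for inventory-service: 01/Dec/2024:08:14:00
2. Find next SUCCESS event for inventory-service: 01/Dec/2024:08:17:19
3. Recovery time: 01/Dec/2024:08:17:19 - 01/Dec/2024:08:14:00 = 199 seconds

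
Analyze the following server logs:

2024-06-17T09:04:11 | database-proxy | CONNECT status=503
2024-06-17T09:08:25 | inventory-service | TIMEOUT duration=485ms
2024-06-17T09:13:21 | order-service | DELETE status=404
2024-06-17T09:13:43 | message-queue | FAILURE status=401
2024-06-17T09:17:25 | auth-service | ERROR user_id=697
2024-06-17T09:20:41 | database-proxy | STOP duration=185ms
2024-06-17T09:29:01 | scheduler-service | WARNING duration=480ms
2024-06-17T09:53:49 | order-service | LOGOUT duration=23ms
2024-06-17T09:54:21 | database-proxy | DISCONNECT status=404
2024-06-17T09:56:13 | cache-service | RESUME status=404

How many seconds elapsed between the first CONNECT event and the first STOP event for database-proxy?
990

To find the time between events:

1. Locate the first CONNECT event for database-proxy: 2024-06-17T09:04:11
2. Locate the first STOP event for database-proxy: 2024-06-17T09:20:41
3. Calculate the difference: 2024-06-17T09:20:41 - 2024-06-17T09:04:11 = 990 seconds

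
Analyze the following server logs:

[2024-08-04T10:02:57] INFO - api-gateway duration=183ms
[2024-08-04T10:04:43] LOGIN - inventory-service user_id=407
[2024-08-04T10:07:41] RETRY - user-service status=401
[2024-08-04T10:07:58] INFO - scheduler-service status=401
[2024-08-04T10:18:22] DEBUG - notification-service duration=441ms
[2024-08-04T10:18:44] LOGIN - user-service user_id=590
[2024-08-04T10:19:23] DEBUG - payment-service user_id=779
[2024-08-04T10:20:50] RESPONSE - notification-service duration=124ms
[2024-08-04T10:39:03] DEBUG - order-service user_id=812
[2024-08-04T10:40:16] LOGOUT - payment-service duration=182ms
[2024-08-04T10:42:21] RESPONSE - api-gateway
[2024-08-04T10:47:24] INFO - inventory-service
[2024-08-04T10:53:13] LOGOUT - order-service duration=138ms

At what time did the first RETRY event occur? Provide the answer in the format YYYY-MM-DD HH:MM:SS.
2024-08-04 10:07:41

To find the first event:

1. Filter for all RETRY events
2. Sort by timestamp
3. Select the first one
4. Timestamp: 2024-08-04 10:07:41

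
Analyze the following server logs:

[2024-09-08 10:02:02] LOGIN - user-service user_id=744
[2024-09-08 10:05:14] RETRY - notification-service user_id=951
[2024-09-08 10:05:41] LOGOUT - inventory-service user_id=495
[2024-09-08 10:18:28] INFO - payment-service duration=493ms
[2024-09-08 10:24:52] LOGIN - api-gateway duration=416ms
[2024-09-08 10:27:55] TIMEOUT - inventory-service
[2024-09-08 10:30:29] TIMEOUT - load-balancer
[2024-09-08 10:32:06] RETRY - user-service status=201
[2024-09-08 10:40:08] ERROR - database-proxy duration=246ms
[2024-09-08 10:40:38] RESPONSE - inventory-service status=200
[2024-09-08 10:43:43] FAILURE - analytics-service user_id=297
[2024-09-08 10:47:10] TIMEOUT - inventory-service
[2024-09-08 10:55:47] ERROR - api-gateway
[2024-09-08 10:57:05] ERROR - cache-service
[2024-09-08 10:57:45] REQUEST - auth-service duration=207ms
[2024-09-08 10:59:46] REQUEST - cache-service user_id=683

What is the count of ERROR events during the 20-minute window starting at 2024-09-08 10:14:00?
0

To count events in the time window:

1. Window boundaries: 2024-09-08 10:14:00 to 2024-09-08 10:34:00
2. Filter for ERROR events within this window
3. Count matching events: 0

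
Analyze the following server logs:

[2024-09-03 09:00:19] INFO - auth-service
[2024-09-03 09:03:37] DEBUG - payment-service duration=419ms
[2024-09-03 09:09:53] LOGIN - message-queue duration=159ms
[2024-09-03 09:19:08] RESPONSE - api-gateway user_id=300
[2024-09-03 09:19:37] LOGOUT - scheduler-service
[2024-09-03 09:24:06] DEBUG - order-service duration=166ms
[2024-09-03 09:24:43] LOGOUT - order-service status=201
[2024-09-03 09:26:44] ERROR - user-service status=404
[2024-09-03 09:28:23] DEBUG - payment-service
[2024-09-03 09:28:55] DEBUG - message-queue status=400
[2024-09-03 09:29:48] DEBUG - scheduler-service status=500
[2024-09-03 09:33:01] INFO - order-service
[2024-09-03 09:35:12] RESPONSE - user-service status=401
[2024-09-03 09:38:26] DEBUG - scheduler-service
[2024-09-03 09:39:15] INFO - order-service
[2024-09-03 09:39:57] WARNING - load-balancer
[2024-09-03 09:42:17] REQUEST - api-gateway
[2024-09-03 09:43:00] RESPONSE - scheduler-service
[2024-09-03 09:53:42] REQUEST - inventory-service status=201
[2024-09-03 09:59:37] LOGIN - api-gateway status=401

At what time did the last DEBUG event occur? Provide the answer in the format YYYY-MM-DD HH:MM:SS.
2024-09-03 09:38:26

To find the last event:

1. Filter for all DEBUG events
2. Sort by timestamp
3. Select the last one
4. Timestamp: 2024-09-03 09:38:26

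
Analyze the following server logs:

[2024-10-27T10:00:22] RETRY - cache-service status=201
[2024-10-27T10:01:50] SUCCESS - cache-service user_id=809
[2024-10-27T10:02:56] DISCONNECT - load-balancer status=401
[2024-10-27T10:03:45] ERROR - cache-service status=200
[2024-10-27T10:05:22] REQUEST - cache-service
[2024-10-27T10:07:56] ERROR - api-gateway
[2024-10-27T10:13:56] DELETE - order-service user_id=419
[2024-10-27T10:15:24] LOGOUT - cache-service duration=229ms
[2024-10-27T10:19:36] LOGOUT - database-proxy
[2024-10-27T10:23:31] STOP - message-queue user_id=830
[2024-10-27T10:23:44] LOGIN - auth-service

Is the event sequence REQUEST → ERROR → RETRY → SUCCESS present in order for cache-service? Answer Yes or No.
No

To verify sequence order:

1. Find all events in sequence REQUEST → ERROR → RETRY → SUCCESS for cache-service
2. Extract their timestamps
3. Check if timestamps are in ascending order
4. Result: No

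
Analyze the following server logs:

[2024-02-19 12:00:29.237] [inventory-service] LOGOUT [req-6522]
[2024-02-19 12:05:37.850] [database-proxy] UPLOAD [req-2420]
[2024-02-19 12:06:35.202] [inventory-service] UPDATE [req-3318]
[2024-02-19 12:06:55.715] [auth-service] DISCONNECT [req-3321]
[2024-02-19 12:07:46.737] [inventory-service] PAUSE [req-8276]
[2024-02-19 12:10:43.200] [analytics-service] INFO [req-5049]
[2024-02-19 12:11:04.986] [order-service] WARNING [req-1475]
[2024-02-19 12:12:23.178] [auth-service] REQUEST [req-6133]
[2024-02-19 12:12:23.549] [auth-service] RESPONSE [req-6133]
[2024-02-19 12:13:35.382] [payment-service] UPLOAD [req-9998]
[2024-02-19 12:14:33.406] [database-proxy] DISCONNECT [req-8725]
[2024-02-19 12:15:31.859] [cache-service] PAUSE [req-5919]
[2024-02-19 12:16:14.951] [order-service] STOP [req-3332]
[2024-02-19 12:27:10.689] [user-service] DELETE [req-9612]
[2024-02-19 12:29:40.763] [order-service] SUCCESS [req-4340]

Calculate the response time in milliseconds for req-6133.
371

To calculate latency:

1. Find REQUEST with id req-6133: 2024-02-19 12:12:23.178
2. Find RESPONSE with id req-6133: 2024-02-19 12:12:23.549
3. Latency: 2024-02-19 12:12:23.549 - 2024-02-19 12:12:23.178 = 371ms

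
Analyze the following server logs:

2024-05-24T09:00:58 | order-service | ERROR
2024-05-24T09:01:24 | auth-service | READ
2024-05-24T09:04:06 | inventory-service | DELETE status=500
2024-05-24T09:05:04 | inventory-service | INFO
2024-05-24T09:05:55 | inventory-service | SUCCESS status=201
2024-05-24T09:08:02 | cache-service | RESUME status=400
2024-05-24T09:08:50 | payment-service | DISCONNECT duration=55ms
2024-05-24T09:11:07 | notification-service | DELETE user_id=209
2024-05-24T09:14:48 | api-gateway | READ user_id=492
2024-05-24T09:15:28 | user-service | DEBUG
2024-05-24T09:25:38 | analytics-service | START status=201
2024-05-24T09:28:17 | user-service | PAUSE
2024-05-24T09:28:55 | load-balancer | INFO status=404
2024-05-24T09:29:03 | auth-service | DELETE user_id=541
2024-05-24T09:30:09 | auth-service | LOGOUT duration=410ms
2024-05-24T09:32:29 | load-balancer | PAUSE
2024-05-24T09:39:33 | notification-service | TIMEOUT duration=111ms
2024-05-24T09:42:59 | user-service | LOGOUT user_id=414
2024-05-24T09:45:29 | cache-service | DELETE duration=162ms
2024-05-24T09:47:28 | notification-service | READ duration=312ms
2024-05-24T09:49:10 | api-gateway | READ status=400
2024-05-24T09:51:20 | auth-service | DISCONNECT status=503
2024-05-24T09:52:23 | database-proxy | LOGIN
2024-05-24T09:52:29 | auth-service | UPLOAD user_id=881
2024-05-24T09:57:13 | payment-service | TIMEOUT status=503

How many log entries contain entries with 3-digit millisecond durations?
4

To find matching entries:

1. Pattern to match: entries with 3-digit millisecond durations
2. Scan each log entry for the pattern
3. Count matches: 4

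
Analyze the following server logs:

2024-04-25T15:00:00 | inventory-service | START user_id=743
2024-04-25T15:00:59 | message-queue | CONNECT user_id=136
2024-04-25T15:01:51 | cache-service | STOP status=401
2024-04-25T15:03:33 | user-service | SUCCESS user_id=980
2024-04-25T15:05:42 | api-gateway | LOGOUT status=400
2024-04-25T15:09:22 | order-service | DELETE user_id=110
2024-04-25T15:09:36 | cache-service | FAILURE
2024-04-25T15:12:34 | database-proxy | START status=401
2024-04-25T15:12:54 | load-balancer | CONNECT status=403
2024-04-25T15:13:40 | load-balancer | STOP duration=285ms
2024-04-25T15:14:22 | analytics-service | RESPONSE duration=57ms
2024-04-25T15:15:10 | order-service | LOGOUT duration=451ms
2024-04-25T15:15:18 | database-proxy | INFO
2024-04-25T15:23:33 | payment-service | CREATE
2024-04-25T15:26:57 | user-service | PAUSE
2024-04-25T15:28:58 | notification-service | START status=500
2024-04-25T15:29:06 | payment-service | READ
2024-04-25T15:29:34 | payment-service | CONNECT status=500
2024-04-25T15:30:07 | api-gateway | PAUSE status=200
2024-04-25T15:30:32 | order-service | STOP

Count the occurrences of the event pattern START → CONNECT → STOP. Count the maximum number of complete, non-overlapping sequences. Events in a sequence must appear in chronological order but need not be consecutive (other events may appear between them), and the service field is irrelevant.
3

To count sequences:

1. Look for pattern: START → CONNECT → STOP
2. Greedily scan the log in chronological order, matching each sequence element in turn (ignoring service)
3. Each time the full pattern completes, increment the count and restart matching from the next event
4. Complete non-overlapping sequences found: 3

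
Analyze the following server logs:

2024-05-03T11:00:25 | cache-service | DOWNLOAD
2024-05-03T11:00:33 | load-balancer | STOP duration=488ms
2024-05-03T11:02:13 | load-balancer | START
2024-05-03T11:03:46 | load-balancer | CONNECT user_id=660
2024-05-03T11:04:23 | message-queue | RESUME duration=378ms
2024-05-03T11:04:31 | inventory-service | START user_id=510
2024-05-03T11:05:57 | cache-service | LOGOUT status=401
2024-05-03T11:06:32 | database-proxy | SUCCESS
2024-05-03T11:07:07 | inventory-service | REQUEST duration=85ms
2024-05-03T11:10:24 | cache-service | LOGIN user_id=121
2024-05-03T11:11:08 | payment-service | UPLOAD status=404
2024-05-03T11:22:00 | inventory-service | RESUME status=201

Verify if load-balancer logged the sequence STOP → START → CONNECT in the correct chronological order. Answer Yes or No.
Yes

To verify sequence order:

1. Find all events in sequence STOP → START → CONNECT for load-balancer
2. Extract their timestamps
3. Check if timestamps are in ascending order
4. Result: Yes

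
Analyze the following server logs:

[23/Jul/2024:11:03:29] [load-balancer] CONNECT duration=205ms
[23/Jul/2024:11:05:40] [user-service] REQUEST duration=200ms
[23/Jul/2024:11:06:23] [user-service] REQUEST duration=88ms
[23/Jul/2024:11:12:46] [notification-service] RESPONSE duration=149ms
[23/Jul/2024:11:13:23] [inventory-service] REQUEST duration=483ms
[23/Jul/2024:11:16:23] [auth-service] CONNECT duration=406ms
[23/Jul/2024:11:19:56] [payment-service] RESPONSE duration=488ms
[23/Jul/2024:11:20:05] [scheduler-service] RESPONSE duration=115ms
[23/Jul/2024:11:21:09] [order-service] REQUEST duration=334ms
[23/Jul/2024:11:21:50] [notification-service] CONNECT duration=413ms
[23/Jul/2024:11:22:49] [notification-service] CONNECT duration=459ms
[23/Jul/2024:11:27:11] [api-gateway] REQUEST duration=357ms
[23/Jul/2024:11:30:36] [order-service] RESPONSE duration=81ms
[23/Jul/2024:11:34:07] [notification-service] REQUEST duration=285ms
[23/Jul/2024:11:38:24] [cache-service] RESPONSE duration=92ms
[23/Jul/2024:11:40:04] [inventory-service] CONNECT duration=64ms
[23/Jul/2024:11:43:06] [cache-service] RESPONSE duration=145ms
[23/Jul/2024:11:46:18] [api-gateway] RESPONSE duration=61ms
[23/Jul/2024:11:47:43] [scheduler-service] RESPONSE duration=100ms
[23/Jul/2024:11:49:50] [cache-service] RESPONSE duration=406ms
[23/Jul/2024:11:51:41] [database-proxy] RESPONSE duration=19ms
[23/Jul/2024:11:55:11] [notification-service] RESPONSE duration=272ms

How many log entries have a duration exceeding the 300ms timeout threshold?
8

To count timeouts:

1. Threshold: 300ms
2. Extract duration from each log entry
3. Count entries where duration > 300
4. Timeout count: 8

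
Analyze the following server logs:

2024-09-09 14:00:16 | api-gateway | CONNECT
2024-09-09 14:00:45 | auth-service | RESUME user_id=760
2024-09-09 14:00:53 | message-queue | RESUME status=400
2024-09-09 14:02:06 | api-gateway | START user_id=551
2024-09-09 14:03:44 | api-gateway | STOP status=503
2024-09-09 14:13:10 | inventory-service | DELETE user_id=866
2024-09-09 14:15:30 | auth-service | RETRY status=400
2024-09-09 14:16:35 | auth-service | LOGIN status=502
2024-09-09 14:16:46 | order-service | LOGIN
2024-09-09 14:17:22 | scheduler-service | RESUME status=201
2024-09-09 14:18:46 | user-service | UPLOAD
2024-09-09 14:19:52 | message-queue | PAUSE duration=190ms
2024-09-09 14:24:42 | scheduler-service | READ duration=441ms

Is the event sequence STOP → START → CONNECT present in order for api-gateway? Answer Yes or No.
No

To verify sequence order:

1. Find all events in sequence STOP → START → CONNECT for api-gateway
2. Extract their timestamps
3. Check if timestamps are in ascending order
4. Result: No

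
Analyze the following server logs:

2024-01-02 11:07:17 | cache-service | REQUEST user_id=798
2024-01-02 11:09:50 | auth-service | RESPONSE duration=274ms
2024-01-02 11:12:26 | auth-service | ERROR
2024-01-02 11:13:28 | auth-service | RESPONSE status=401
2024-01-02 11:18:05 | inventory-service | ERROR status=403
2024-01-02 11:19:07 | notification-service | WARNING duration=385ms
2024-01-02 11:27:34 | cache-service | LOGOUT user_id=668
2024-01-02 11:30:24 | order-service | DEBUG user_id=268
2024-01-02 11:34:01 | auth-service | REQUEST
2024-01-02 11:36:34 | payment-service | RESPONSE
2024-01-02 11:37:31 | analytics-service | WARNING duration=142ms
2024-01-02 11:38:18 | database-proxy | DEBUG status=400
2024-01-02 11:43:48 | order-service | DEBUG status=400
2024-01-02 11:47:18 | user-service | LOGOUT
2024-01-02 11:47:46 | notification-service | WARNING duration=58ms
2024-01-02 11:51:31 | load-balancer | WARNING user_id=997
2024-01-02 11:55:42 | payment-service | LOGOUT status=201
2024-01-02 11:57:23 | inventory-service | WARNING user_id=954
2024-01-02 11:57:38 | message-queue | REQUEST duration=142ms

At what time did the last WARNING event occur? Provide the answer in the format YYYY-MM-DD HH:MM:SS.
2024-01-02 11:57:23

To find the last event:

1. Filter for all WARNING events
2. Sort by timestamp
3. Select the last one
4. Timestamp: 2024-01-02 11:57:23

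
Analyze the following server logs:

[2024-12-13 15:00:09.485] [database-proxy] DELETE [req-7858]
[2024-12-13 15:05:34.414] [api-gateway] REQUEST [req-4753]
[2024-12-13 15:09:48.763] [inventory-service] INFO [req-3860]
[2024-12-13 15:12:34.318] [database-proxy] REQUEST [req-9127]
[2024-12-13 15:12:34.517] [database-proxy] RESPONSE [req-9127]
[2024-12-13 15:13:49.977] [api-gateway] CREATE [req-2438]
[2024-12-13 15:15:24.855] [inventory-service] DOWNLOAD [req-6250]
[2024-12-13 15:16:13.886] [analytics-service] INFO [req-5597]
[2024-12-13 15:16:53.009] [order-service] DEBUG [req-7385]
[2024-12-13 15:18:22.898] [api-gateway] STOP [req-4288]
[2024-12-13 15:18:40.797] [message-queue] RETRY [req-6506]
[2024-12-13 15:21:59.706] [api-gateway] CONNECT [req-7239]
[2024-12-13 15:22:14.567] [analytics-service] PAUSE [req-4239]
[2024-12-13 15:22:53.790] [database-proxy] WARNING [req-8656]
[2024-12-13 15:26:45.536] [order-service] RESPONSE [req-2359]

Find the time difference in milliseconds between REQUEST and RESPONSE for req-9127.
199

To calculate latency:

1. Find REQUEST with id req-9127: 2024-12-13 15:12:34.318
2. Find RESPONSE with id req-9127: 2024-12-13 15:12:34.517
3. Latency: 2024-12-13 15:12:34.517 - 2024-12-13 15:12:34.318 = 199ms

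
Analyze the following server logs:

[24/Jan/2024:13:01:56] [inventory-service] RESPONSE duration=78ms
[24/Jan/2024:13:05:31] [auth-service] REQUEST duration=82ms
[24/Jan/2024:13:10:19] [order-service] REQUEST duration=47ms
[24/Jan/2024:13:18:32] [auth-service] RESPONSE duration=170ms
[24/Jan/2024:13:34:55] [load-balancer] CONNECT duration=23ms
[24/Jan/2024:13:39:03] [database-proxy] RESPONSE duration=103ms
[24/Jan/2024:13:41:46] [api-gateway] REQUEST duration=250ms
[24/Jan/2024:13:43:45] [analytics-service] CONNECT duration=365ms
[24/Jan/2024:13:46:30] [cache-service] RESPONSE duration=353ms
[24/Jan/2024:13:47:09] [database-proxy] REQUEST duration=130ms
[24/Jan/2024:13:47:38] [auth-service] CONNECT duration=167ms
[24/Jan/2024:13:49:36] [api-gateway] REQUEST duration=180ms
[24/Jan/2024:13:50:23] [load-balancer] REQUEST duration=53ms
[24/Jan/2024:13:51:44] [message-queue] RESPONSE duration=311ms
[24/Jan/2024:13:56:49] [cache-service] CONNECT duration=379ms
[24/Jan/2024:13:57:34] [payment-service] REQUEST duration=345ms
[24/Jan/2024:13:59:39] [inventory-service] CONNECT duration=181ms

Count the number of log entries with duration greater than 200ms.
6

To count timeouts:

1. Threshold: 200ms
2. Extract duration from each log entry
3. Count entries where duration > 200
4. Timeout count: 6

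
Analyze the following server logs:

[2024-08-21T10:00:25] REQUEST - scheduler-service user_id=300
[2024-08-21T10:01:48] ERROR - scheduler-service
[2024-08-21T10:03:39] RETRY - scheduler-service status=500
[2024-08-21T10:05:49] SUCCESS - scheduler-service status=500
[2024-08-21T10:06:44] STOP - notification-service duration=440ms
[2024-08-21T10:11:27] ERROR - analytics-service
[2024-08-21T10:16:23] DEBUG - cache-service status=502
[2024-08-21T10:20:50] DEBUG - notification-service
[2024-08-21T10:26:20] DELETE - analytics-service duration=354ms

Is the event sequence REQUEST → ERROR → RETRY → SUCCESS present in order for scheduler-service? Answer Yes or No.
Yes

To verify sequence order:

1. Find all events in sequence REQUEST → ERROR → RETRY → SUCCESS for scheduler-service
2. Extract their timestamps
3. Check if timestamps are in ascending order
4. Result: Yes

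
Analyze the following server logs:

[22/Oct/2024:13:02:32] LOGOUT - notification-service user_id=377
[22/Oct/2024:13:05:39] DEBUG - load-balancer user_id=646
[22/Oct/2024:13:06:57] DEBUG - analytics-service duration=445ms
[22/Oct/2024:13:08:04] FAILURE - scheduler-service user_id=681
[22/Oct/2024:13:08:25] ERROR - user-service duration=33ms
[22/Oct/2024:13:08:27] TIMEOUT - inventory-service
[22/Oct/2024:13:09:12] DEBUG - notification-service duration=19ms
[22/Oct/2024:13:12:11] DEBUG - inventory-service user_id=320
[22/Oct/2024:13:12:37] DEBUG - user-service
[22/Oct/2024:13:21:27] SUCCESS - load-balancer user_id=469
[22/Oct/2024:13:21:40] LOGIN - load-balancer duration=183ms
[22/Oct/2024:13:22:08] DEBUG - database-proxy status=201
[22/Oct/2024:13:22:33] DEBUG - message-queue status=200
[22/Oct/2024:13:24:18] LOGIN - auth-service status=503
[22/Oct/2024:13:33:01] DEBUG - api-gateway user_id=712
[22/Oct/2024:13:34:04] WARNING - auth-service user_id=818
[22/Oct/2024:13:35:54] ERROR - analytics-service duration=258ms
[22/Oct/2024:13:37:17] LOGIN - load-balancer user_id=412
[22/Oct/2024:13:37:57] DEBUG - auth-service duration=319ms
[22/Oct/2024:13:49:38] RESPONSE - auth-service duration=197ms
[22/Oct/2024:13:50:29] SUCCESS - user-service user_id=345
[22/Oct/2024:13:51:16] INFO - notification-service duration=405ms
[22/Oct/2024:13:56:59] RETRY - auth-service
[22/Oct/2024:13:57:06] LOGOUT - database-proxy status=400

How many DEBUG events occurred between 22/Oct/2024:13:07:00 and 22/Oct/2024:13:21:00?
3

To count events in the time window:

1. Window boundaries: 22/Oct/2024:13:07:00 to 22/Oct/2024:13:21:00
2. Filter for DEBUG events within this window
3. Count matching events: 3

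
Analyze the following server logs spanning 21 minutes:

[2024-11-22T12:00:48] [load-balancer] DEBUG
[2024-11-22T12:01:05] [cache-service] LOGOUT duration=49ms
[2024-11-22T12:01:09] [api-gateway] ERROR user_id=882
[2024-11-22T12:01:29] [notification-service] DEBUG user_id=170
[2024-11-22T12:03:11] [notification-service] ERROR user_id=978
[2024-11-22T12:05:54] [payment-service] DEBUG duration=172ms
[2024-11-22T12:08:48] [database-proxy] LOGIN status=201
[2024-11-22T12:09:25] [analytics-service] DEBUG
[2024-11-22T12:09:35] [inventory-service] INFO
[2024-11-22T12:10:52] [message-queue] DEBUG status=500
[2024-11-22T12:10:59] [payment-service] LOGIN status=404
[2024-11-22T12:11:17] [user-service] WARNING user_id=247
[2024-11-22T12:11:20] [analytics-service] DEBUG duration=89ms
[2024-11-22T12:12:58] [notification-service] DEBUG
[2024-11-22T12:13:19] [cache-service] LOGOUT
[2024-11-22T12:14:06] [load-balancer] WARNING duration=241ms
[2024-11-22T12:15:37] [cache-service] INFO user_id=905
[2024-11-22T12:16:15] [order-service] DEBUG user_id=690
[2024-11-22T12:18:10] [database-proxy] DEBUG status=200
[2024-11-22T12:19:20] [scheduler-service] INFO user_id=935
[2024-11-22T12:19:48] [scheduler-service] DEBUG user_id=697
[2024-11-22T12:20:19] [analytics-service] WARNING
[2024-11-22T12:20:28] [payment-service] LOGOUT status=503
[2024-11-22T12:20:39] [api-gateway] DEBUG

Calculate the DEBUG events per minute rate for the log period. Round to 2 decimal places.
0.52

To calculate the rate:

1. Count total DEBUG events: 11
2. Total time period: 21 minutes
3. Rate = 11 / 21 = 0.52 events per minute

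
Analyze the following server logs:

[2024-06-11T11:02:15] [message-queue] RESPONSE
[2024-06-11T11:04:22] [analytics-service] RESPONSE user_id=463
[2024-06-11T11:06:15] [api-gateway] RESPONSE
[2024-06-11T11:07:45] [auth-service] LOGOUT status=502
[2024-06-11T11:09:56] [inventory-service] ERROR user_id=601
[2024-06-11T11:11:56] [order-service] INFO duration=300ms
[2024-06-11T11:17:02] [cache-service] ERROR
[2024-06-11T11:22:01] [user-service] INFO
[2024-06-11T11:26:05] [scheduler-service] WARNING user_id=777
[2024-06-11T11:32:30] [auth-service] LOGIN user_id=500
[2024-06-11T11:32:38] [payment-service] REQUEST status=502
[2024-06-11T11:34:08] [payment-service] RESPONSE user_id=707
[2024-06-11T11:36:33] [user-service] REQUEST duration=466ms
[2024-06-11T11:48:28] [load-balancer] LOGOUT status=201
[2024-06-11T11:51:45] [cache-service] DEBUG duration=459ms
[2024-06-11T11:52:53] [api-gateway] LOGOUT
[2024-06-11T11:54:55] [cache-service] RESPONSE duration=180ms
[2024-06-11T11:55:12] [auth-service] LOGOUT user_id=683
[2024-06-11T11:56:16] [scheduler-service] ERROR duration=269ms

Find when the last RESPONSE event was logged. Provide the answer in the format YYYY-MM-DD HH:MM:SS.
2024-06-11 11:54:55

To find the last event:

1. Filter for all RESPONSE events
2. Sort by timestamp
3. Select the last one
4. Timestamp: 2024-06-11 11:54:55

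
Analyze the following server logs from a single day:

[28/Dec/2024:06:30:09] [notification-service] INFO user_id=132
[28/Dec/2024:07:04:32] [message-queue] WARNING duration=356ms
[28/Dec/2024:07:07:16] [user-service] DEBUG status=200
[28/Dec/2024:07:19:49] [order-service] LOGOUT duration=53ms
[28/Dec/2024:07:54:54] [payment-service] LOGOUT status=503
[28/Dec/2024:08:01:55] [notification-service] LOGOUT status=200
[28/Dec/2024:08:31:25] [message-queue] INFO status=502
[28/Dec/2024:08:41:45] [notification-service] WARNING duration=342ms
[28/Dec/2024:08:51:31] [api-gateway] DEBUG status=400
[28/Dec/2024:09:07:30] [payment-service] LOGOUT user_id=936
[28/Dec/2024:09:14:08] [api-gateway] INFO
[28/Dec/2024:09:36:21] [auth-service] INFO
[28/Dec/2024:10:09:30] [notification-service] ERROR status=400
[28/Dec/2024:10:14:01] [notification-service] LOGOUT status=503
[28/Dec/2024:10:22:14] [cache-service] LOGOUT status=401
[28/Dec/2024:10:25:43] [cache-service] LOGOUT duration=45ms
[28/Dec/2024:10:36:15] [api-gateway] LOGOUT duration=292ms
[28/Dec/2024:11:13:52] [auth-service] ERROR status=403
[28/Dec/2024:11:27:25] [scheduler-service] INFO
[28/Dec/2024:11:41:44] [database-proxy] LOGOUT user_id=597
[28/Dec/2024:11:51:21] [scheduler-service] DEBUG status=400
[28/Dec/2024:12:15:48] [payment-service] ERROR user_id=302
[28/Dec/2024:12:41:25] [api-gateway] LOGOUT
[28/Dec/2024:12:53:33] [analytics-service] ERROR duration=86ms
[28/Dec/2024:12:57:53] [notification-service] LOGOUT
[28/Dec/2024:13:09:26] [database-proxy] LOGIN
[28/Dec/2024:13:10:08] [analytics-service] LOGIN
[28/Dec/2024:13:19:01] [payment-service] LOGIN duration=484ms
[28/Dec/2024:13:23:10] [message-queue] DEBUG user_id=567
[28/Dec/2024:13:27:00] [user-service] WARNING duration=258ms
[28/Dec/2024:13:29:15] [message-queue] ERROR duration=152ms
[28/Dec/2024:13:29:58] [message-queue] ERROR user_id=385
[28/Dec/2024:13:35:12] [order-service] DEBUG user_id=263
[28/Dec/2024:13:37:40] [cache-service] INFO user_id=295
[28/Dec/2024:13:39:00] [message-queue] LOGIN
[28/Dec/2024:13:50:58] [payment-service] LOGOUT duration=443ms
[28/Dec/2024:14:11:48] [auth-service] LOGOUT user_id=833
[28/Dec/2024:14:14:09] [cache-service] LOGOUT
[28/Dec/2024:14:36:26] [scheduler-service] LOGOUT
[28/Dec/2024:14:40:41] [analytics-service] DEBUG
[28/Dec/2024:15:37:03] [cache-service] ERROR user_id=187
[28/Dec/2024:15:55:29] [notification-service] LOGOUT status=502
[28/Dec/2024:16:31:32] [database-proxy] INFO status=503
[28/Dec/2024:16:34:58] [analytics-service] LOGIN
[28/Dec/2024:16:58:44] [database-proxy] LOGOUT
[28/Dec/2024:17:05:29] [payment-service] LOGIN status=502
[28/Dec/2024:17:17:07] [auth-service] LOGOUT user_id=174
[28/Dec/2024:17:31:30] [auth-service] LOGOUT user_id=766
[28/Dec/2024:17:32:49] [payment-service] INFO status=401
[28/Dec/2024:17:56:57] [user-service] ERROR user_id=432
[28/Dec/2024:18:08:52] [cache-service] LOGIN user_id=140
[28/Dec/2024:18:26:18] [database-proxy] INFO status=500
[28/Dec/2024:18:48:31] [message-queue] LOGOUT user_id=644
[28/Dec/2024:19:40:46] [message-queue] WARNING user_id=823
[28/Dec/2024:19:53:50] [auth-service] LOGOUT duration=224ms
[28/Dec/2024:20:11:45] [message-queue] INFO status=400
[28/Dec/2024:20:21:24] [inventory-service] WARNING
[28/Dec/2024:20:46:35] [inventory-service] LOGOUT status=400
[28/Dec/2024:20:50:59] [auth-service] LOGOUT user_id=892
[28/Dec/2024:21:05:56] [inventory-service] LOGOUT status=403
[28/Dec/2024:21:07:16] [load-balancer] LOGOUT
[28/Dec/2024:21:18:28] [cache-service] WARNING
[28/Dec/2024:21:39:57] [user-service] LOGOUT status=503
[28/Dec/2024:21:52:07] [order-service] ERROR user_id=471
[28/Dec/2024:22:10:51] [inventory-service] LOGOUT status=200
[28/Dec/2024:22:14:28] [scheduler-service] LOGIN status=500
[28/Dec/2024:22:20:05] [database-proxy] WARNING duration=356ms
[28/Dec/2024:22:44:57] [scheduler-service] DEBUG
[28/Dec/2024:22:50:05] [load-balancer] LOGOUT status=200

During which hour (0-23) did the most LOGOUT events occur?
10

To find the peak hour:

1. Group all LOGOUT events by hour
2. Count events in each hour
3. Find hour with maximum count
4. Peak hour: 10 (with 4 events)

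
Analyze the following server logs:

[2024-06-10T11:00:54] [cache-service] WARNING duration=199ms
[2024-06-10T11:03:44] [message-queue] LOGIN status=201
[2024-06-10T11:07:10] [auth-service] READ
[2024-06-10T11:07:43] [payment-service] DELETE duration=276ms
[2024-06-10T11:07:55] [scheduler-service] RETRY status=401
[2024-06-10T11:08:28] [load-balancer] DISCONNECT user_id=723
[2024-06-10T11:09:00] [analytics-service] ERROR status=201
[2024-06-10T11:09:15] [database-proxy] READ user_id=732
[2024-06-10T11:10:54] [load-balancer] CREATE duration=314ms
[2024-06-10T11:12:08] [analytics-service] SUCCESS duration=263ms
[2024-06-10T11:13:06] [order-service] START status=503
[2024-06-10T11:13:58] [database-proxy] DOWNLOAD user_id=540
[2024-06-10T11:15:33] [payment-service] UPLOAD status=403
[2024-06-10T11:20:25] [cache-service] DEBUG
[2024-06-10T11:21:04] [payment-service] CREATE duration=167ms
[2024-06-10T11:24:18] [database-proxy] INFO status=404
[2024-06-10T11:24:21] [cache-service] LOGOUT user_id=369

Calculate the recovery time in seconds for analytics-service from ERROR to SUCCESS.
188

To calculate recovery time:

1. Find ERROR event for analytics-service: 2024-06-10T11:09:00
2. Find next SUCCESS event for analytics-service: 2024-06-10T11:12:08
3. Recovery time: 2024-06-10T11:12:08 - 2024-06-10T11:09:00 = 188 seconds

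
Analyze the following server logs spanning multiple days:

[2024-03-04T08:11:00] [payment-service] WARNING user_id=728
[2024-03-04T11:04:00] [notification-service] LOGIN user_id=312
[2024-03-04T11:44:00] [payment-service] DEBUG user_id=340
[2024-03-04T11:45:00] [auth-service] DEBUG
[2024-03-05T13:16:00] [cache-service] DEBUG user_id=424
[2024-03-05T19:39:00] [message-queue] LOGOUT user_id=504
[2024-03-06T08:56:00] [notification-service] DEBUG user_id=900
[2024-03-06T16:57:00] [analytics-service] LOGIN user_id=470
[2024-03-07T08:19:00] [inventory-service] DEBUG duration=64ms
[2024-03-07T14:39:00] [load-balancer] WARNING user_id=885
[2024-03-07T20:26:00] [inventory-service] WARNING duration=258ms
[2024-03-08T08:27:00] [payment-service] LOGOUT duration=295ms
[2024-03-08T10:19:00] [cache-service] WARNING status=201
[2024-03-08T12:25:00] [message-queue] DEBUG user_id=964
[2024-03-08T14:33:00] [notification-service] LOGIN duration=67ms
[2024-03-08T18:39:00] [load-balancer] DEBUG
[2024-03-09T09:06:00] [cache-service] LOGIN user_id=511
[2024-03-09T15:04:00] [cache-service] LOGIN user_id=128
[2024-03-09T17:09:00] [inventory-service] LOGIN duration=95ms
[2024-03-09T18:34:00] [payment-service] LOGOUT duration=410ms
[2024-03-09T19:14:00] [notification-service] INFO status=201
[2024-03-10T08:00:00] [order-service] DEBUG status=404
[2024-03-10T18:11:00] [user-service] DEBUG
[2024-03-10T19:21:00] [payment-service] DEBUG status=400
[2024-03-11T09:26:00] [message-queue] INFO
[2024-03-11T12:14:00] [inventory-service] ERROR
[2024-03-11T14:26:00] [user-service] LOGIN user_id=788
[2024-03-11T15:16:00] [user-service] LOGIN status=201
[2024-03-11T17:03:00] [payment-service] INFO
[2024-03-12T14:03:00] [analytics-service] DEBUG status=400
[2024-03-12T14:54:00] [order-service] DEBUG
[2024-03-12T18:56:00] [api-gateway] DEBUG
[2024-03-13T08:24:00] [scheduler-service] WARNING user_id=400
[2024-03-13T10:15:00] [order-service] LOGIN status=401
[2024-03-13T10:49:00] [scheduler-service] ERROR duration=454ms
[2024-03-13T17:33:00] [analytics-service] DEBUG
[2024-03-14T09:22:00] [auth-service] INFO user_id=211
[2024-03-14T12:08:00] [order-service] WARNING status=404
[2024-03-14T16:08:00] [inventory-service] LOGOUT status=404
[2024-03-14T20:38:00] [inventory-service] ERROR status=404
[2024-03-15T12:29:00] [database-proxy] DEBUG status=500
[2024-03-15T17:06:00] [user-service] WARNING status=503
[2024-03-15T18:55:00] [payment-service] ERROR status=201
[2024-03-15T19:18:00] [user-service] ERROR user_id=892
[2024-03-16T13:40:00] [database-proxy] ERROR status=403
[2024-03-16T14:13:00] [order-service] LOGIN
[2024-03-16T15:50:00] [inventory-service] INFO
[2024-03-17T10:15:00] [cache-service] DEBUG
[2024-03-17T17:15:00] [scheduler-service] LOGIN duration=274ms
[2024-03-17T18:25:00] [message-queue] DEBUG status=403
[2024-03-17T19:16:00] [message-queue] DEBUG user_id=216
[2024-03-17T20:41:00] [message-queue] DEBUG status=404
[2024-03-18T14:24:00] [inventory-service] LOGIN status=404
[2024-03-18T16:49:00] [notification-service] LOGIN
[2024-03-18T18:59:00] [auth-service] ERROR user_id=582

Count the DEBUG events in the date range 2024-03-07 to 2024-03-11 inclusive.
6

To filter by date range:

1. Date range: 2024-03-07 through 2024-03-11, both dates inclusive
2. Filter for DEBUG events whose date falls in this range
3. Count matching events: 6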